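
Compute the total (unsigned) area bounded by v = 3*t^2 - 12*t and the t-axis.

The curve meets the t-axis where 3*t^2 - 12*t = 0, i.e. 3*t*(t - 4) = 0, at t = 0, 4.
On [0, 4] the curve lies below the axis; ∫[0,4] (3*t^2 - 12*t) dt = -32, giving area 32.

32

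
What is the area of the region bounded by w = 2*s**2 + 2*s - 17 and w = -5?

125/3

Set the curves equal: 2*s**2 + 2*s - 17 = -5, so 2*s**2 + 2*s - 12 = 0, which factors as 2*(s - 2)*(s + 3) = 0. The curves meet at s = -3, 2.
On [-3, 2], w = -5 is on top; that piece has area ∫[-3,2] (-(2*s**2 + 2*s - 12)) ds = 125/3.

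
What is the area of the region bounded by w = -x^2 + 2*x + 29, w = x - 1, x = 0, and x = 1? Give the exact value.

On [0, 1], (-x^2 + 2*x + 29) - (x - 1) = -x^2 + x + 30 is ≥ 0 throughout, so the area is a single integral of |-x^2 + x + 30|.
∫[0,1] (-x^2 + x + 30) dx = 181/6.

181/6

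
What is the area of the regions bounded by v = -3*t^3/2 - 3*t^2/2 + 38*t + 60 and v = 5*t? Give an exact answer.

Set the curves equal: -3*t^3/2 - 3*t^2/2 + 38*t + 60 = 5*t, so -3*t^3/2 - 3*t^2/2 + 33*t + 60 = 0, which factors as -3*(t - 5)*(t + 2)*(t + 4)/2 = 0. The curves meet at t = -4, -2, 5.
On [-4, -2], v = 5*t is on top; that piece has area ∫[-4,-2] (-(-3*t^3/2 - 3*t^2/2 + 33*t + 60)) dt = 16.
On [-2, 5], v = -3*t^3/2 - 3*t^2/2 + 38*t + 60 is on top; that piece has area ∫[-2,5] (-3*t^3/2 - 3*t^2/2 + 33*t + 60) dt = 3773/8.
Total enclosed area = 16 + 3773/8 = 3901/8.

3901/8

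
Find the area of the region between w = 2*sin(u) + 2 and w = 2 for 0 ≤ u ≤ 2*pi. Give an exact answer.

The difference (2*sin(u) + 2) - (2) = 2*sin(u) changes sign at u = pi inside [0, 2*pi], so split the integral there.
∫[0,pi] (2*sin(u)) du = 4.
∫[pi,2*pi] (2*sin(u)) du = -4; the area of that piece is 4.
Total area = 4 + 4 = 8.

8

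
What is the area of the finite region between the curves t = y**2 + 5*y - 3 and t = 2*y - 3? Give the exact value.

Both boundary curves give t as a function of y, so integrate with respect to y. Setting them equal: y**2 + 3*y = 0, i.e. y*(y + 3) = 0, so they meet at y = -3, 0.
For y in [-3, 0], t = y**2 + 5*y - 3 is on the left; area = ∫[-3,0] (-(y**2 + 3*y)) dy = 9/2.

9/2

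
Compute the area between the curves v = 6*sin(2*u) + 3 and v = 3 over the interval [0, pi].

12

The difference (6*sin(2*u) + 3) - (3) = 6*sin(2*u) changes sign at u = pi/2 inside [0, pi], so split the integral there.
∫[0,pi/2] (6*sin(2*u)) du = 6.
∫[pi/2,pi] (6*sin(2*u)) du = -6; the area of that piece is 6.
Total area = 6 + 6 = 12.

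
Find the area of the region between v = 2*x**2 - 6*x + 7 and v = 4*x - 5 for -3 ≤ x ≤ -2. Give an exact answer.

On [-3, -2], (2*x**2 - 6*x + 7) - (4*x - 5) = 2*x**2 - 10*x + 12 is ≥ 0 throughout, so the area is a single integral of |2*x**2 - 10*x + 12|.
∫[-3,-2] (2*x**2 - 10*x + 12) dx = 149/3.

149/3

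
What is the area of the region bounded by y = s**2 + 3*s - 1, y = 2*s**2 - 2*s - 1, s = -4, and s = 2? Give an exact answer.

The difference (s**2 + 3*s - 1) - (2*s**2 - 2*s - 1) = -s**2 + 5*s changes sign at s = 0 inside [-4, 2], so split the integral there.
∫[-4,0] (-s**2 + 5*s) ds = -184/3; the area of that piece is 184/3.
∫[0,2] (-s**2 + 5*s) ds = 22/3.
Total area = 184/3 + 22/3 = 206/3.

206/3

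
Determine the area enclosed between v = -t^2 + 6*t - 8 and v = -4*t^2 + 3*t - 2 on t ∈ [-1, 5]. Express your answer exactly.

146

The difference (-t^2 + 6*t - 8) - (-4*t^2 + 3*t - 2) = 3*t^2 + 3*t - 6 changes sign at t = 1 inside [-1, 5], so split the integral there.
∫[-1,1] (3*t^2 + 3*t - 6) dt = -10; the area of that piece is 10.
∫[1,5] (3*t^2 + 3*t - 6) dt = 136.
Total area = 10 + 136 = 146.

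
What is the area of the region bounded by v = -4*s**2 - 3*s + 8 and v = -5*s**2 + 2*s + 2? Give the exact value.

Set the curves equal: -4*s**2 - 3*s + 8 = -5*s**2 + 2*s + 2, so s**2 - 5*s + 6 = 0, which factors as (s - 3)*(s - 2) = 0. The curves meet at s = 2, 3.
On [2, 3], v = -5*s**2 + 2*s + 2 is on top; that piece has area ∫[2,3] (-(s**2 - 5*s + 6)) ds = 1/6.

1/6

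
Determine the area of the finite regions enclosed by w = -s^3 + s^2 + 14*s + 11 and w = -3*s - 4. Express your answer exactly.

568/3

Set the curves equal: -s^3 + s^2 + 14*s + 11 = -3*s - 4, so -s^3 + s^2 + 17*s + 15 = 0, which factors as -(s - 5)*(s + 1)*(s + 3) = 0. The curves meet at s = -3, -1, 5.
On [-3, -1], w = -3*s - 4 is on top; that piece has area ∫[-3,-1] (-(-s^3 + s^2 + 17*s + 15)) ds = 28/3.
On [-1, 5], w = -s^3 + s^2 + 14*s + 11 is on top; that piece has area ∫[-1,5] (-s^3 + s^2 + 17*s + 15) ds = 180.
Total enclosed area = 28/3 + 180 = 568/3.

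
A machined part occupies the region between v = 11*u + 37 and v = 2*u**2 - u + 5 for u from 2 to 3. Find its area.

148/3

On [2, 3], (11*u + 37) - (2*u**2 - u + 5) = -2*u**2 + 12*u + 32 is ≥ 0 throughout, so the area is a single integral of |-2*u**2 + 12*u + 32|.
∫[2,3] (-2*u**2 + 12*u + 32) du = 148/3.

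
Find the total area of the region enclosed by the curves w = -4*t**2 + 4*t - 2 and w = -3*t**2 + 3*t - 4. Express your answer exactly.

Set the curves equal: -4*t**2 + 4*t - 2 = -3*t**2 + 3*t - 4, so -t**2 + t + 2 = 0, which factors as -(t - 2)*(t + 1) = 0. The curves meet at t = -1, 2.
On [-1, 2], w = -4*t**2 + 4*t - 2 is on top; that piece has area ∫[-1,2] (-t**2 + t + 2) dt = 9/2.

9/2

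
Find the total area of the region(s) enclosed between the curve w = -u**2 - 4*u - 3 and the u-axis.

4/3

The curve meets the u-axis where -u**2 - 4*u - 3 = 0, i.e. -(u + 1)*(u + 3) = 0, at u = -3, -1.
On [-3, -1] the curve lies above the axis; ∫[-3,-1] (-u**2 - 4*u - 3) du = 4/3, giving area 4/3.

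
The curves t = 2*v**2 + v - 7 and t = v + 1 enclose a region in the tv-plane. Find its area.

64/3

Both boundary curves give t as a function of v, so integrate with respect to v. Setting them equal: 2*v**2 - 8 = 0, i.e. 2*(v - 2)*(v + 2) = 0, so they meet at v = -2, 2.
For v in [-2, 2], t = 2*v**2 + v - 7 is on the left; area = ∫[-2,2] (-(2*v**2 - 8)) dv = 64/3.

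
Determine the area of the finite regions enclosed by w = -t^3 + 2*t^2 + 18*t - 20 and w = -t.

Set the curves equal: -t^3 + 2*t^2 + 18*t - 20 = -t, so -t^3 + 2*t^2 + 19*t - 20 = 0, which factors as -(t - 5)*(t - 1)*(t + 4) = 0. The curves meet at t = -4, 1, 5.
On [-4, 1], w = -t is on top; that piece has area ∫[-4,1] (-(-t^3 + 2*t^2 + 19*t - 20)) dt = 1625/12.
On [1, 5], w = -t^3 + 2*t^2 + 18*t - 20 is on top; that piece has area ∫[1,5] (-t^3 + 2*t^2 + 19*t - 20) dt = 224/3.
Total enclosed area = 1625/12 + 224/3 = 2521/12.

2521/12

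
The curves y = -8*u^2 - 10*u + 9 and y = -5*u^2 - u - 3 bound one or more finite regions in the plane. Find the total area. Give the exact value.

125/2

Set the curves equal: -8*u^2 - 10*u + 9 = -5*u^2 - u - 3, so -3*u^2 - 9*u + 12 = 0, which factors as -3*(u - 1)*(u + 4) = 0. The curves meet at u = -4, 1.
On [-4, 1], y = -8*u^2 - 10*u + 9 is on top; that piece has area ∫[-4,1] (-3*u^2 - 9*u + 12) du = 125/2.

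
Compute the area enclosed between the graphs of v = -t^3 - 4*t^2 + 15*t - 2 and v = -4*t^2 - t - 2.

128

Set the curves equal: -t^3 - 4*t^2 + 15*t - 2 = -4*t^2 - t - 2, so -t^3 + 16*t = 0, which factors as -t*(t - 4)*(t + 4) = 0. The curves meet at t = -4, 0, 4.
On [-4, 0], v = -4*t^2 - t - 2 is on top; that piece has area ∫[-4,0] (-(-t^3 + 16*t)) dt = 64.
On [0, 4], v = -t^3 - 4*t^2 + 15*t - 2 is on top; that piece has area ∫[0,4] (-t^3 + 16*t) dt = 64.
Total enclosed area = 64 + 64 = 128.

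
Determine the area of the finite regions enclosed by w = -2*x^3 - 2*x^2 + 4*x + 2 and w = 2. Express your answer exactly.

37/6

Set the curves equal: -2*x^3 - 2*x^2 + 4*x + 2 = 2, so -2*x^3 - 2*x^2 + 4*x = 0, which factors as -2*x*(x - 1)*(x + 2) = 0. The curves meet at x = -2, 0, 1.
On [-2, 0], w = 2 is on top; that piece has area ∫[-2,0] (-(-2*x^3 - 2*x^2 + 4*x)) dx = 16/3.
On [0, 1], w = -2*x^3 - 2*x^2 + 4*x + 2 is on top; that piece has area ∫[0,1] (-2*x^3 - 2*x^2 + 4*x) dx = 5/6.
Total enclosed area = 16/3 + 5/6 = 37/6.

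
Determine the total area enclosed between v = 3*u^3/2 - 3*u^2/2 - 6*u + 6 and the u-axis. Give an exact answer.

71/4

The curve meets the u-axis where 3*u^3/2 - 3*u^2/2 - 6*u + 6 = 0, i.e. 3*(u - 2)*(u - 1)*(u + 2)/2 = 0, at u = -2, 1, 2.
On [-2, 1] the curve lies above the axis; ∫[-2,1] (3*u^3/2 - 3*u^2/2 - 6*u + 6) du = 135/8, giving area 135/8.
On [1, 2] the curve lies below the axis; ∫[1,2] (3*u^3/2 - 3*u^2/2 - 6*u + 6) du = -7/8, giving area 7/8.
Total area = 135/8 + 7/8 = 71/4.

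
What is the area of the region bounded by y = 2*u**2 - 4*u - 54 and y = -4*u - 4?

Set the curves equal: 2*u**2 - 4*u - 54 = -4*u - 4, so 2*u**2 - 50 = 0, which factors as 2*(u - 5)*(u + 5) = 0. The curves meet at u = -5, 5.
On [-5, 5], y = -4*u - 4 is on top; that piece has area ∫[-5,5] (-(2*u**2 - 50)) du = 1000/3.

1000/3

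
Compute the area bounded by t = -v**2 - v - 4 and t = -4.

Both boundary curves give t as a function of v, so integrate with respect to v. Setting them equal: -v**2 - v = 0, i.e. -v*(v + 1) = 0, so they meet at v = -1, 0.
For v in [-1, 0], t = -v**2 - v - 4 is on the right; area = ∫[-1,0] (-v**2 - v) dv = 1/6.

1/6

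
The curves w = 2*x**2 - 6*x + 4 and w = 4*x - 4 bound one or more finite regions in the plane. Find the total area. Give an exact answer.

9

Set the curves equal: 2*x**2 - 6*x + 4 = 4*x - 4, so 2*x**2 - 10*x + 8 = 0, which factors as 2*(x - 4)*(x - 1) = 0. The curves meet at x = 1, 4.
On [1, 4], w = 4*x - 4 is on top; that piece has area ∫[1,4] (-(2*x**2 - 10*x + 8)) dx = 9.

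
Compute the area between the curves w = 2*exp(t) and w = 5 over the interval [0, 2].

The difference (2*exp(t)) - (5) = 2*exp(t) - 5 changes sign at t = log(5/2) inside [0, 2], so split the integral there.
∫[0,log(5/2)] (2*exp(t) - 5) dt = log(32/3125) + 3; the area of that piece is -3 + log(3125/32).
∫[log(5/2),2] (2*exp(t) - 5) dt = -15 - 5*log(2) + 5*log(5) + 2*exp(2).
Total area = (-3 + log(3125/32)) + (-15 - 5*log(2) + 5*log(5) + 2*exp(2)) = -18 - 10*log(2) + 2*exp(2) + 10*log(5).

-18 - 10*log(2) + 2*exp(2) + 10*log(5)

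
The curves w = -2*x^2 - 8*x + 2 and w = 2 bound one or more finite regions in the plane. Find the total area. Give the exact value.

64/3

Set the curves equal: -2*x^2 - 8*x + 2 = 2, so -2*x^2 - 8*x = 0, which factors as -2*x*(x + 4) = 0. The curves meet at x = -4, 0.
On [-4, 0], w = -2*x^2 - 8*x + 2 is on top; that piece has area ∫[-4,0] (-2*x^2 - 8*x) dx = 64/3.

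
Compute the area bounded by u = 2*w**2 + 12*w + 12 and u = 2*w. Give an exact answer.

Both boundary curves give u as a function of w, so integrate with respect to w. Setting them equal: 2*w**2 + 10*w + 12 = 0, i.e. 2*(w + 2)*(w + 3) = 0, so they meet at w = -3, -2.
For w in [-3, -2], u = 2*w**2 + 12*w + 12 is on the left; area = ∫[-3,-2] (-(2*w**2 + 10*w + 12)) dw = 1/3.

1/3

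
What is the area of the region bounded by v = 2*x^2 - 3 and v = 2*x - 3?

1/3

Set the curves equal: 2*x^2 - 3 = 2*x - 3, so 2*x^2 - 2*x = 0, which factors as 2*x*(x - 1) = 0. The curves meet at x = 0, 1.
On [0, 1], v = 2*x - 3 is on top; that piece has area ∫[0,1] (-(2*x^2 - 2*x)) dx = 1/3.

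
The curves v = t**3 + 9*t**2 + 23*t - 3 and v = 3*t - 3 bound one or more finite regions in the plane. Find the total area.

Set the curves equal: t**3 + 9*t**2 + 23*t - 3 = 3*t - 3, so t**3 + 9*t**2 + 20*t = 0, which factors as t*(t + 4)*(t + 5) = 0. The curves meet at t = -5, -4, 0.
On [-5, -4], v = t**3 + 9*t**2 + 23*t - 3 is on top; that piece has area ∫[-5,-4] (t**3 + 9*t**2 + 20*t) dt = 3/4.
On [-4, 0], v = 3*t - 3 is on top; that piece has area ∫[-4,0] (-(t**3 + 9*t**2 + 20*t)) dt = 32.
Total enclosed area = 3/4 + 32 = 131/4.

131/4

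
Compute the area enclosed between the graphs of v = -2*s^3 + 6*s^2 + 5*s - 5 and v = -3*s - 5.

131/2

Set the curves equal: -2*s^3 + 6*s^2 + 5*s - 5 = -3*s - 5, so -2*s^3 + 6*s^2 + 8*s = 0, which factors as -2*s*(s - 4)*(s + 1) = 0. The curves meet at s = -1, 0, 4.
On [-1, 0], v = -3*s - 5 is on top; that piece has area ∫[-1,0] (-(-2*s^3 + 6*s^2 + 8*s)) ds = 3/2.
On [0, 4], v = -2*s^3 + 6*s^2 + 5*s - 5 is on top; that piece has area ∫[0,4] (-2*s^3 + 6*s^2 + 8*s) ds = 64.
Total enclosed area = 3/2 + 64 = 131/2.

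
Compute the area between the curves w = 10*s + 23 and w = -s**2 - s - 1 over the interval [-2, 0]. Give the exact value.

On [-2, 0], (10*s + 23) - (-s**2 - s - 1) = s**2 + 11*s + 24 is ≥ 0 throughout, so the area is a single integral of |s**2 + 11*s + 24|.
∫[-2,0] (s**2 + 11*s + 24) ds = 86/3.

86/3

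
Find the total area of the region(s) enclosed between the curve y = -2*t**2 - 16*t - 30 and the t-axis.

The curve meets the t-axis where -2*t**2 - 16*t - 30 = 0, i.e. -2*(t + 3)*(t + 5) = 0, at t = -5, -3.
On [-5, -3] the curve lies above the axis; ∫[-5,-3] (-2*t**2 - 16*t - 30) dt = 8/3, giving area 8/3.

8/3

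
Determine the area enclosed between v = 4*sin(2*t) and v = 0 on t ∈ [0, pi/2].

4

On [0, pi/2], (4*sin(2*t)) - (0) = 4*sin(2*t) is ≥ 0 throughout, so the area is a single integral of |4*sin(2*t)|.
∫[0,pi/2] (4*sin(2*t)) dt = 4.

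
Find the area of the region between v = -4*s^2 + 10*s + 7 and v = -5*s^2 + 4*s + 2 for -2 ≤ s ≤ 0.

4

The difference (-4*s^2 + 10*s + 7) - (-5*s^2 + 4*s + 2) = s^2 + 6*s + 5 changes sign at s = -1 inside [-2, 0], so split the integral there.
∫[-2,-1] (s^2 + 6*s + 5) ds = -5/3; the area of that piece is 5/3.
∫[-1,0] (s^2 + 6*s + 5) ds = 7/3.
Total area = 5/3 + 7/3 = 4.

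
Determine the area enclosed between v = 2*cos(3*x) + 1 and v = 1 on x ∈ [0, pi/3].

The difference (2*cos(3*x) + 1) - (1) = 2*cos(3*x) changes sign at x = pi/6 inside [0, pi/3], so split the integral there.
∫[0,pi/6] (2*cos(3*x)) dx = 2/3.
∫[pi/6,pi/3] (2*cos(3*x)) dx = -2/3; the area of that piece is 2/3.
Total area = 2/3 + 2/3 = 4/3.

4/3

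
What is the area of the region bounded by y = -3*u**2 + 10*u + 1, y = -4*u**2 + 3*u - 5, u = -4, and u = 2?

45

The difference (-3*u**2 + 10*u + 1) - (-4*u**2 + 3*u - 5) = u**2 + 7*u + 6 changes sign at u = -1 inside [-4, 2], so split the integral there.
∫[-4,-1] (u**2 + 7*u + 6) du = -27/2; the area of that piece is 27/2.
∫[-1,2] (u**2 + 7*u + 6) du = 63/2.
Total area = 27/2 + 63/2 = 45.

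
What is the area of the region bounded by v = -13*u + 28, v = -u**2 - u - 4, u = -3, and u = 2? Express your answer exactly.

605/3

On [-3, 2], (-13*u + 28) - (-u**2 - u - 4) = u**2 - 12*u + 32 is ≥ 0 throughout, so the area is a single integral of |u**2 - 12*u + 32|.
∫[-3,2] (u**2 - 12*u + 32) du = 605/3.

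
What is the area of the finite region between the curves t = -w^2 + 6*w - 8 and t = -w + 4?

1/6

Both boundary curves give t as a function of w, so integrate with respect to w. Setting them equal: -w^2 + 7*w - 12 = 0, i.e. -(w - 4)*(w - 3) = 0, so they meet at w = 3, 4.
For w in [3, 4], t = -w^2 + 6*w - 8 is on the right; area = ∫[3,4] (-w^2 + 7*w - 12) dw = 1/6.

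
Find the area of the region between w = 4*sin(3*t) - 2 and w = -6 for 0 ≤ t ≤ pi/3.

On [0, pi/3], (4*sin(3*t) - 2) - (-6) = 4*sin(3*t) + 4 is ≥ 0 throughout, so the area is a single integral of |4*sin(3*t) + 4|.
∫[0,pi/3] (4*sin(3*t) + 4) dt = 8/3 + 4*pi/3.

8/3 + 4*pi/3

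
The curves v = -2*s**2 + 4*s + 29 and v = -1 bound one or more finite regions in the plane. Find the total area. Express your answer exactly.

512/3

Set the curves equal: -2*s**2 + 4*s + 29 = -1, so -2*s**2 + 4*s + 30 = 0, which factors as -2*(s - 5)*(s + 3) = 0. The curves meet at s = -3, 5.
On [-3, 5], v = -2*s**2 + 4*s + 29 is on top; that piece has area ∫[-3,5] (-2*s**2 + 4*s + 30) ds = 512/3.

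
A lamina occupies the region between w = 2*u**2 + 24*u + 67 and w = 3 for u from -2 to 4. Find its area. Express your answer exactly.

On [-2, 4], (2*u**2 + 24*u + 67) - (3) = 2*u**2 + 24*u + 64 is ≥ 0 throughout, so the area is a single integral of |2*u**2 + 24*u + 64|.
∫[-2,4] (2*u**2 + 24*u + 64) du = 576.

576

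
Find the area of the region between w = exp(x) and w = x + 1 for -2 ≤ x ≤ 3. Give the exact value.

On [-2, 3], (exp(x)) - (x + 1) = -x + exp(x) - 1 is ≥ 0 throughout, so the area is a single integral of |-x + exp(x) - 1|.
∫[-2,3] (-x + exp(x) - 1) dx = -15/2 - exp(-2) + exp(3).

-15/2 - exp(-2) + exp(3)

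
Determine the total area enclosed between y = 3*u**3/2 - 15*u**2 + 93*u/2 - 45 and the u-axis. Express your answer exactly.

37/8

The curve meets the u-axis where 3*u**3/2 - 15*u**2 + 93*u/2 - 45 = 0, i.e. 3*(u - 5)*(u - 3)*(u - 2)/2 = 0, at u = 2, 3, 5.
On [2, 3] the curve lies above the axis; ∫[2,3] (3*u**3/2 - 15*u**2 + 93*u/2 - 45) du = 5/8, giving area 5/8.
On [3, 5] the curve lies below the axis; ∫[3,5] (3*u**3/2 - 15*u**2 + 93*u/2 - 45) du = -4, giving area 4.
Total area = 5/8 + 4 = 37/8.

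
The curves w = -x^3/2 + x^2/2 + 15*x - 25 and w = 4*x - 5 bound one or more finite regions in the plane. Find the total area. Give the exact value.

3901/24

Set the curves equal: -x^3/2 + x^2/2 + 15*x - 25 = 4*x - 5, so -x^3/2 + x^2/2 + 11*x - 20 = 0, which factors as -(x - 4)*(x - 2)*(x + 5)/2 = 0. The curves meet at x = -5, 2, 4.
On [-5, 2], w = 4*x - 5 is on top; that piece has area ∫[-5,2] (-(-x^3/2 + x^2/2 + 11*x - 20)) dx = 3773/24.
On [2, 4], w = -x^3/2 + x^2/2 + 15*x - 25 is on top; that piece has area ∫[2,4] (-x^3/2 + x^2/2 + 11*x - 20) dx = 16/3.
Total enclosed area = 3773/24 + 16/3 = 3901/24.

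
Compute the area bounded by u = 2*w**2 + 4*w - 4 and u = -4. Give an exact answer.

Both boundary curves give u as a function of w, so integrate with respect to w. Setting them equal: 2*w**2 + 4*w = 0, i.e. 2*w*(w + 2) = 0, so they meet at w = -2, 0.
For w in [-2, 0], u = 2*w**2 + 4*w - 4 is on the left; area = ∫[-2,0] (-(2*w**2 + 4*w)) dw = 8/3.

8/3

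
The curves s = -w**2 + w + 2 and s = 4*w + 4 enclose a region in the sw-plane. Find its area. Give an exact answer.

1/6

Both boundary curves give s as a function of w, so integrate with respect to w. Setting them equal: -w**2 - 3*w - 2 = 0, i.e. -(w + 1)*(w + 2) = 0, so they meet at w = -2, -1.
For w in [-2, -1], s = -w**2 + w + 2 is on the right; area = ∫[-2,-1] (-w**2 - 3*w - 2) dw = 1/6.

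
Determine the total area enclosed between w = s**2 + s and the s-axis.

1/6

The curve meets the s-axis where s**2 + s = 0, i.e. s*(s + 1) = 0, at s = -1, 0.
On [-1, 0] the curve lies below the axis; ∫[-1,0] (s**2 + s) ds = -1/6, giving area 1/6.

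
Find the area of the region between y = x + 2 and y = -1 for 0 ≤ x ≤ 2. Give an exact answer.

8

On [0, 2], (x + 2) - (-1) = x + 3 is ≥ 0 throughout, so the area is a single integral of |x + 3|.
∫[0,2] (x + 3) dx = 8.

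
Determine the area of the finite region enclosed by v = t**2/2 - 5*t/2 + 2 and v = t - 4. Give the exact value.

1/12

Set the curves equal: t**2/2 - 5*t/2 + 2 = t - 4, so t**2/2 - 7*t/2 + 6 = 0, which factors as (t - 4)*(t - 3)/2 = 0. The curves meet at t = 3, 4.
On [3, 4], v = t - 4 is on top; that piece has area ∫[3,4] (-(t**2/2 - 7*t/2 + 6)) dt = 1/12.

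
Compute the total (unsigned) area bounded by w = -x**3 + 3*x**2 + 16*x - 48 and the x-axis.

517/2

The curve meets the x-axis where -x**3 + 3*x**2 + 16*x - 48 = 0, i.e. -(x - 4)*(x - 3)*(x + 4) = 0, at x = -4, 3, 4.
On [-4, 3] the curve lies below the axis; ∫[-4,3] (-x**3 + 3*x**2 + 16*x - 48) dx = -1029/4, giving area 1029/4.
On [3, 4] the curve lies above the axis; ∫[3,4] (-x**3 + 3*x**2 + 16*x - 48) dx = 5/4, giving area 5/4.
Total area = 1029/4 + 5/4 = 517/2.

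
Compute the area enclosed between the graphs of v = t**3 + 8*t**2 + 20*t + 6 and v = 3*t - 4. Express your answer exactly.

Set the curves equal: t**3 + 8*t**2 + 20*t + 6 = 3*t - 4, so t**3 + 8*t**2 + 17*t + 10 = 0, which factors as (t + 1)*(t + 2)*(t + 5) = 0. The curves meet at t = -5, -2, -1.
On [-5, -2], v = t**3 + 8*t**2 + 20*t + 6 is on top; that piece has area ∫[-5,-2] (t**3 + 8*t**2 + 17*t + 10) dt = 45/4.
On [-2, -1], v = 3*t - 4 is on top; that piece has area ∫[-2,-1] (-(t**3 + 8*t**2 + 17*t + 10)) dt = 7/12.
Total enclosed area = 45/4 + 7/12 = 71/6.

71/6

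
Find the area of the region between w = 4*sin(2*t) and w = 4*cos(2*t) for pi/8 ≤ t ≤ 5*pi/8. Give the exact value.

4*sqrt(2)

On [pi/8, 5*pi/8], (4*sin(2*t)) - (4*cos(2*t)) = 4*sin(2*t) - 4*cos(2*t) is ≥ 0 throughout, so the area is a single integral of |4*sin(2*t) - 4*cos(2*t)|.
∫[pi/8,5*pi/8] (4*sin(2*t) - 4*cos(2*t)) dt = 4*sqrt(2).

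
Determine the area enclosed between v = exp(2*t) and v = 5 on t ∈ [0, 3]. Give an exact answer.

-39/2 + 5*log(5) + exp(6)/2

The difference (exp(2*t)) - (5) = exp(2*t) - 5 changes sign at t = log(5)/2 inside [0, 3], so split the integral there.
∫[0,log(5)/2] (exp(2*t) - 5) dt = 2 - 5*log(5)/2; the area of that piece is -2 + 5*log(5)/2.
∫[log(5)/2,3] (exp(2*t) - 5) dt = -35/2 + 5*log(5)/2 + exp(6)/2.
Total area = (-2 + 5*log(5)/2) + (-35/2 + 5*log(5)/2 + exp(6)/2) = -39/2 + 5*log(5) + exp(6)/2.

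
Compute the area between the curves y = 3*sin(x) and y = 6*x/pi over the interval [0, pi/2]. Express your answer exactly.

On [0, pi/2], (3*sin(x)) - (6*x/pi) = -6*x/pi + 3*sin(x) is ≥ 0 throughout, so the area is a single integral of |-6*x/pi + 3*sin(x)|.
∫[0,pi/2] (-6*x/pi + 3*sin(x)) dx = 3 - 3*pi/4.

3 - 3*pi/4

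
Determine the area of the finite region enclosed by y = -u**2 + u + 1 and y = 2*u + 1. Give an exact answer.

Set the curves equal: -u**2 + u + 1 = 2*u + 1, so -u**2 - u = 0, which factors as -u*(u + 1) = 0. The curves meet at u = -1, 0.
On [-1, 0], y = -u**2 + u + 1 is on top; that piece has area ∫[-1,0] (-u**2 - u) du = 1/6.

1/6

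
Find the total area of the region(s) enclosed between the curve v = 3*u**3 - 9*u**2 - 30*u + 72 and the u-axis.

The curve meets the u-axis where 3*u**3 - 9*u**2 - 30*u + 72 = 0, i.e. 3*(u - 4)*(u - 2)*(u + 3) = 0, at u = -3, 2, 4.
On [-3, 2] the curve lies above the axis; ∫[-3,2] (3*u**3 - 9*u**2 - 30*u + 72) du = 1125/4, giving area 1125/4.
On [2, 4] the curve lies below the axis; ∫[2,4] (3*u**3 - 9*u**2 - 30*u + 72) du = -24, giving area 24.
Total area = 1125/4 + 24 = 1221/4.

1221/4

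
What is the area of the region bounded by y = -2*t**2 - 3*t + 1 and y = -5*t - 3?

9

Set the curves equal: -2*t**2 - 3*t + 1 = -5*t - 3, so -2*t**2 + 2*t + 4 = 0, which factors as -2*(t - 2)*(t + 1) = 0. The curves meet at t = -1, 2.
On [-1, 2], y = -2*t**2 - 3*t + 1 is on top; that piece has area ∫[-1,2] (-2*t**2 + 2*t + 4) dt = 9.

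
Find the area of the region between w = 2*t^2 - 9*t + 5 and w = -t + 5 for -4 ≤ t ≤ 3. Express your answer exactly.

374/3

The difference (2*t^2 - 9*t + 5) - (-t + 5) = 2*t^2 - 8*t changes sign at t = 0 inside [-4, 3], so split the integral there.
∫[-4,0] (2*t^2 - 8*t) dt = 320/3.
∫[0,3] (2*t^2 - 8*t) dt = -18; the area of that piece is 18.
Total area = 320/3 + 18 = 374/3.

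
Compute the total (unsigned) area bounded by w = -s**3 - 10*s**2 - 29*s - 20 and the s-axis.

The curve meets the s-axis where -s**3 - 10*s**2 - 29*s - 20 = 0, i.e. -(s + 1)*(s + 4)*(s + 5) = 0, at s = -5, -4, -1.
On [-5, -4] the curve lies below the axis; ∫[-5,-4] (-s**3 - 10*s**2 - 29*s - 20) ds = -7/12, giving area 7/12.
On [-4, -1] the curve lies above the axis; ∫[-4,-1] (-s**3 - 10*s**2 - 29*s - 20) ds = 45/4, giving area 45/4.
Total area = 7/12 + 45/4 = 71/6.

71/6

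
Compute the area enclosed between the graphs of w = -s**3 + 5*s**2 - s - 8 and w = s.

Set the curves equal: -s**3 + 5*s**2 - s - 8 = s, so -s**3 + 5*s**2 - 2*s - 8 = 0, which factors as -(s - 4)*(s - 2)*(s + 1) = 0. The curves meet at s = -1, 2, 4.
On [-1, 2], w = s is on top; that piece has area ∫[-1,2] (-(-s**3 + 5*s**2 - 2*s - 8)) ds = 63/4.
On [2, 4], w = -s**3 + 5*s**2 - s - 8 is on top; that piece has area ∫[2,4] (-s**3 + 5*s**2 - 2*s - 8) ds = 16/3.
Total enclosed area = 63/4 + 16/3 = 253/12.

253/12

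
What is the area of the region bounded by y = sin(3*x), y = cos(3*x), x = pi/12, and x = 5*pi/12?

2*sqrt(2)/3

On [pi/12, 5*pi/12], (sin(3*x)) - (cos(3*x)) = sin(3*x) - cos(3*x) is ≥ 0 throughout, so the area is a single integral of |sin(3*x) - cos(3*x)|.
∫[pi/12,5*pi/12] (sin(3*x) - cos(3*x)) dx = 2*sqrt(2)/3.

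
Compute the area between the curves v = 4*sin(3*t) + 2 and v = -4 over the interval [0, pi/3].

8/3 + 2*pi

On [0, pi/3], (4*sin(3*t) + 2) - (-4) = 4*sin(3*t) + 6 is ≥ 0 throughout, so the area is a single integral of |4*sin(3*t) + 6|.
∫[0,pi/3] (4*sin(3*t) + 6) dt = 8/3 + 2*pi.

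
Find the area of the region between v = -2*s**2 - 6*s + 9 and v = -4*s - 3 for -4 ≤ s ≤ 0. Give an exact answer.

The difference (-2*s**2 - 6*s + 9) - (-4*s - 3) = -2*s**2 - 2*s + 12 changes sign at s = -3 inside [-4, 0], so split the integral there.
∫[-4,-3] (-2*s**2 - 2*s + 12) ds = -17/3; the area of that piece is 17/3.
∫[-3,0] (-2*s**2 - 2*s + 12) ds = 27.
Total area = 17/3 + 27 = 98/3.

98/3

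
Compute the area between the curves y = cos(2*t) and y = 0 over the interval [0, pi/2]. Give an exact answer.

1

The difference (cos(2*t)) - (0) = cos(2*t) changes sign at t = pi/4 inside [0, pi/2], so split the integral there.
∫[0,pi/4] (cos(2*t)) dt = 1/2.
∫[pi/4,pi/2] (cos(2*t)) dt = -1/2; the area of that piece is 1/2.
Total area = 1/2 + 1/2 = 1.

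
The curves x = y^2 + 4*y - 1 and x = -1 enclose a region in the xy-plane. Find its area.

32/3

Both boundary curves give x as a function of y, so integrate with respect to y. Setting them equal: y^2 + 4*y = 0, i.e. y*(y + 4) = 0, so they meet at y = -4, 0.
For y in [-4, 0], x = y^2 + 4*y - 1 is on the left; area = ∫[-4,0] (-(y^2 + 4*y)) dy = 32/3.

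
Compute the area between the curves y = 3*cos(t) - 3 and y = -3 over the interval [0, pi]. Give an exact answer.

6

The difference (3*cos(t) - 3) - (-3) = 3*cos(t) changes sign at t = pi/2 inside [0, pi], so split the integral there.
∫[0,pi/2] (3*cos(t)) dt = 3.
∫[pi/2,pi] (3*cos(t)) dt = -3; the area of that piece is 3.
Total area = 3 + 3 = 6.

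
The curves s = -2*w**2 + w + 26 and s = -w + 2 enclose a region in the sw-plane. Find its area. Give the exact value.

343/3

Both boundary curves give s as a function of w, so integrate with respect to w. Setting them equal: -2*w**2 + 2*w + 24 = 0, i.e. -2*(w - 4)*(w + 3) = 0, so they meet at w = -3, 4.
For w in [-3, 4], s = -2*w**2 + w + 26 is on the right; area = ∫[-3,4] (-2*w**2 + 2*w + 24) dw = 343/3.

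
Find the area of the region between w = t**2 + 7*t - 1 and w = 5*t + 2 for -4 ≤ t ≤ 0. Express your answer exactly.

The difference (t**2 + 7*t - 1) - (5*t + 2) = t**2 + 2*t - 3 changes sign at t = -3 inside [-4, 0], so split the integral there.
∫[-4,-3] (t**2 + 2*t - 3) dt = 7/3.
∫[-3,0] (t**2 + 2*t - 3) dt = -9; the area of that piece is 9.
Total area = 7/3 + 9 = 34/3.

34/3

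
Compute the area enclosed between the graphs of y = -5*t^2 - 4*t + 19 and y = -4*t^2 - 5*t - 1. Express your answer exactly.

Set the curves equal: -5*t^2 - 4*t + 19 = -4*t^2 - 5*t - 1, so -t^2 + t + 20 = 0, which factors as -(t - 5)*(t + 4) = 0. The curves meet at t = -4, 5.
On [-4, 5], y = -5*t^2 - 4*t + 19 is on top; that piece has area ∫[-4,5] (-t^2 + t + 20) dt = 243/2.

243/2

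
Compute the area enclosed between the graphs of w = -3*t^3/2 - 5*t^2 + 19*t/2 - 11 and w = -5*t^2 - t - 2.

393/8

Set the curves equal: -3*t^3/2 - 5*t^2 + 19*t/2 - 11 = -5*t^2 - t - 2, so -3*t^3/2 + 21*t/2 - 9 = 0, which factors as -3*(t - 2)*(t - 1)*(t + 3)/2 = 0. The curves meet at t = -3, 1, 2.
On [-3, 1], w = -5*t^2 - t - 2 is on top; that piece has area ∫[-3,1] (-(-3*t^3/2 + 21*t/2 - 9)) dt = 48.
On [1, 2], w = -3*t^3/2 - 5*t^2 + 19*t/2 - 11 is on top; that piece has area ∫[1,2] (-3*t^3/2 + 21*t/2 - 9) dt = 9/8.
Total enclosed area = 48 + 9/8 = 393/8.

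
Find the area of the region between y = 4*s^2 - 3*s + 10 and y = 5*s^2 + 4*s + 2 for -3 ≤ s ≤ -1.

106/3

On [-3, -1], (4*s^2 - 3*s + 10) - (5*s^2 + 4*s + 2) = -s^2 - 7*s + 8 is ≥ 0 throughout, so the area is a single integral of |-s^2 - 7*s + 8|.
∫[-3,-1] (-s^2 - 7*s + 8) ds = 106/3.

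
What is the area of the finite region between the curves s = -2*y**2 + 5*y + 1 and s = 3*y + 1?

1/3

Both boundary curves give s as a function of y, so integrate with respect to y. Setting them equal: -2*y**2 + 2*y = 0, i.e. -2*y*(y - 1) = 0, so they meet at y = 0, 1.
For y in [0, 1], s = -2*y**2 + 5*y + 1 is on the right; area = ∫[0,1] (-2*y**2 + 2*y) dy = 1/3.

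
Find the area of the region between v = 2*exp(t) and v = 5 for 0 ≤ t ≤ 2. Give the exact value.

The difference (2*exp(t)) - (5) = 2*exp(t) - 5 changes sign at t = log(5/2) inside [0, 2], so split the integral there.
∫[0,log(5/2)] (2*exp(t) - 5) dt = log(32/3125) + 3; the area of that piece is -3 + log(3125/32).
∫[log(5/2),2] (2*exp(t) - 5) dt = -15 - 5*log(2) + 5*log(5) + 2*exp(2).
Total area = (-3 + log(3125/32)) + (-15 - 5*log(2) + 5*log(5) + 2*exp(2)) = -18 - 10*log(2) + 2*exp(2) + 10*log(5).

-18 - 10*log(2) + 2*exp(2) + 10*log(5)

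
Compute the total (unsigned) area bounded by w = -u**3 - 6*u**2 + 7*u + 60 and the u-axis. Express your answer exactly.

517/2

The curve meets the u-axis where -u**3 - 6*u**2 + 7*u + 60 = 0, i.e. -(u - 3)*(u + 4)*(u + 5) = 0, at u = -5, -4, 3.
On [-5, -4] the curve lies below the axis; ∫[-5,-4] (-u**3 - 6*u**2 + 7*u + 60) du = -5/4, giving area 5/4.
On [-4, 3] the curve lies above the axis; ∫[-4,3] (-u**3 - 6*u**2 + 7*u + 60) du = 1029/4, giving area 1029/4.
Total area = 5/4 + 1029/4 = 517/2.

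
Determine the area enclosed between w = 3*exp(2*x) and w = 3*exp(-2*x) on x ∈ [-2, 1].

-6 + 3*exp(-4)/2 + 3*exp(-2)/2 + 3*exp(2)/2 + 3*exp(4)/2

The difference (3*exp(2*x)) - (3*exp(-2*x)) = 3*exp(2*x) - 3*exp(-2*x) changes sign at x = 0 inside [-2, 1], so split the integral there.
∫[-2,0] (3*exp(2*x) - 3*exp(-2*x)) dx = -3*exp(4)/2 - 3*exp(-4)/2 + 3; the area of that piece is -3 + 3*exp(-4)/2 + 3*exp(4)/2.
∫[0,1] (3*exp(2*x) - 3*exp(-2*x)) dx = -3 + 3*exp(-2)/2 + 3*exp(2)/2.
Total area = (-3 + 3*exp(-4)/2 + 3*exp(4)/2) + (-3 + 3*exp(-2)/2 + 3*exp(2)/2) = -6 + 3*exp(-4)/2 + 3*exp(-2)/2 + 3*exp(2)/2 + 3*exp(4)/2.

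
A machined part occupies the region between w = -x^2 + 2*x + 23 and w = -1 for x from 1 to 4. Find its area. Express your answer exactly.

On [1, 4], (-x^2 + 2*x + 23) - (-1) = -x^2 + 2*x + 24 is ≥ 0 throughout, so the area is a single integral of |-x^2 + 2*x + 24|.
∫[1,4] (-x^2 + 2*x + 24) dx = 66.

66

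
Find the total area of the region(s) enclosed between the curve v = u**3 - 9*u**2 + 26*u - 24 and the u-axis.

The curve meets the u-axis where u**3 - 9*u**2 + 26*u - 24 = 0, i.e. (u - 4)*(u - 3)*(u - 2) = 0, at u = 2, 3, 4.
On [2, 3] the curve lies above the axis; ∫[2,3] (u**3 - 9*u**2 + 26*u - 24) du = 1/4, giving area 1/4.
On [3, 4] the curve lies below the axis; ∫[3,4] (u**3 - 9*u**2 + 26*u - 24) du = -1/4, giving area 1/4.
Total area = 1/4 + 1/4 = 1/2.

1/2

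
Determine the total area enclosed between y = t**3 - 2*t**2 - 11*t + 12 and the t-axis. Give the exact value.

937/12

The curve meets the t-axis where t**3 - 2*t**2 - 11*t + 12 = 0, i.e. (t - 4)*(t - 1)*(t + 3) = 0, at t = -3, 1, 4.
On [-3, 1] the curve lies above the axis; ∫[-3,1] (t**3 - 2*t**2 - 11*t + 12) dt = 160/3, giving area 160/3.
On [1, 4] the curve lies below the axis; ∫[1,4] (t**3 - 2*t**2 - 11*t + 12) dt = -99/4, giving area 99/4.
Total area = 160/3 + 99/4 = 937/12.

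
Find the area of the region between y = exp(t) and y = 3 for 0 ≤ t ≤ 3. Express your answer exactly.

-14 + 6*log(3) + exp(3)

The difference (exp(t)) - (3) = exp(t) - 3 changes sign at t = log(3) inside [0, 3], so split the integral there.
∫[0,log(3)] (exp(t) - 3) dt = 2 - log(27); the area of that piece is -2 + log(27).
∫[log(3),3] (exp(t) - 3) dt = -12 + 3*log(3) + exp(3).
Total area = (-2 + log(27)) + (-12 + 3*log(3) + exp(3)) = -14 + 6*log(3) + exp(3).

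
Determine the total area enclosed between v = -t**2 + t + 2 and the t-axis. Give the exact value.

The curve meets the t-axis where -t**2 + t + 2 = 0, i.e. -(t - 2)*(t + 1) = 0, at t = -1, 2.
On [-1, 2] the curve lies above the axis; ∫[-1,2] (-t**2 + t + 2) dt = 9/2, giving area 9/2.

9/2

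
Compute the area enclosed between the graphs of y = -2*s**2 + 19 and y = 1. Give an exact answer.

Set the curves equal: -2*s**2 + 19 = 1, so -2*s**2 + 18 = 0, which factors as -2*(s - 3)*(s + 3) = 0. The curves meet at s = -3, 3.
On [-3, 3], y = -2*s**2 + 19 is on top; that piece has area ∫[-3,3] (-2*s**2 + 18) ds = 72.

72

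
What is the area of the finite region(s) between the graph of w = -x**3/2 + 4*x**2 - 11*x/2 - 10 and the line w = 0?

The curve meets the x-axis where -x**3/2 + 4*x**2 - 11*x/2 - 10 = 0, i.e. -(x - 5)*(x - 4)*(x + 1)/2 = 0, at x = -1, 4, 5.
On [-1, 4] the curve lies below the axis; ∫[-1,4] (-x**3/2 + 4*x**2 - 11*x/2 - 10) dx = -875/24, giving area 875/24.
On [4, 5] the curve lies above the axis; ∫[4,5] (-x**3/2 + 4*x**2 - 11*x/2 - 10) dx = 11/24, giving area 11/24.
Total area = 875/24 + 11/24 = 443/12.

443/12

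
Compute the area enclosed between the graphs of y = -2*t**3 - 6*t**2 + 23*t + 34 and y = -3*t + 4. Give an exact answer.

256

Set the curves equal: -2*t**3 - 6*t**2 + 23*t + 34 = -3*t + 4, so -2*t**3 - 6*t**2 + 26*t + 30 = 0, which factors as -2*(t - 3)*(t + 1)*(t + 5) = 0. The curves meet at t = -5, -1, 3.
On [-5, -1], y = -3*t + 4 is on top; that piece has area ∫[-5,-1] (-(-2*t**3 - 6*t**2 + 26*t + 30)) dt = 128.
On [-1, 3], y = -2*t**3 - 6*t**2 + 23*t + 34 is on top; that piece has area ∫[-1,3] (-2*t**3 - 6*t**2 + 26*t + 30) dt = 128.
Total enclosed area = 128 + 128 = 256.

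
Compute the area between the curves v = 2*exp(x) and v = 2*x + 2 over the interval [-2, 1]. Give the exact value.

On [-2, 1], (2*exp(x)) - (2*x + 2) = -2*x + 2*exp(x) - 2 is ≥ 0 throughout, so the area is a single integral of |-2*x + 2*exp(x) - 2|.
∫[-2,1] (-2*x + 2*exp(x) - 2) dx = -3 - 2*exp(-2) + 2*exp(1).

-3 - 2*exp(-2) + 2*exp(1)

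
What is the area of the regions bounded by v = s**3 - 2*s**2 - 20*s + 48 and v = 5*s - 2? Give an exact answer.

Set the curves equal: s**3 - 2*s**2 - 20*s + 48 = 5*s - 2, so s**3 - 2*s**2 - 25*s + 50 = 0, which factors as (s - 5)*(s - 2)*(s + 5) = 0. The curves meet at s = -5, 2, 5.
On [-5, 2], v = s**3 - 2*s**2 - 20*s + 48 is on top; that piece has area ∫[-5,2] (s**3 - 2*s**2 - 25*s + 50) ds = 4459/12.
On [2, 5], v = 5*s - 2 is on top; that piece has area ∫[2,5] (-(s**3 - 2*s**2 - 25*s + 50)) ds = 153/4.
Total enclosed area = 4459/12 + 153/4 = 2459/6.

2459/6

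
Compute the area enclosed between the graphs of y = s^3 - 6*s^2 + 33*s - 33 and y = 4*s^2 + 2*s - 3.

37/12

Set the curves equal: s^3 - 6*s^2 + 33*s - 33 = 4*s^2 + 2*s - 3, so s^3 - 10*s^2 + 31*s - 30 = 0, which factors as (s - 5)*(s - 3)*(s - 2) = 0. The curves meet at s = 2, 3, 5.
On [2, 3], y = s^3 - 6*s^2 + 33*s - 33 is on top; that piece has area ∫[2,3] (s^3 - 10*s^2 + 31*s - 30) ds = 5/12.
On [3, 5], y = 4*s^2 + 2*s - 3 is on top; that piece has area ∫[3,5] (-(s^3 - 10*s^2 + 31*s - 30)) ds = 8/3.
Total enclosed area = 5/12 + 8/3 = 37/12.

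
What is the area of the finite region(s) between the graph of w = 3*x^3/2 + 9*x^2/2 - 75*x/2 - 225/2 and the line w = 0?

786

The curve meets the x-axis where 3*x^3/2 + 9*x^2/2 - 75*x/2 - 225/2 = 0, i.e. 3*(x - 5)*(x + 3)*(x + 5)/2 = 0, at x = -5, -3, 5.
On [-5, -3] the curve lies above the axis; ∫[-5,-3] (3*x^3/2 + 9*x^2/2 - 75*x/2 - 225/2) dx = 18, giving area 18.
On [-3, 5] the curve lies below the axis; ∫[-3,5] (3*x^3/2 + 9*x^2/2 - 75*x/2 - 225/2) dx = -768, giving area 768.
Total area = 18 + 768 = 786.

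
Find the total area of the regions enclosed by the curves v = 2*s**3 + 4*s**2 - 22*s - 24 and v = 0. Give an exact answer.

Set the curves equal: 2*s**3 + 4*s**2 - 22*s - 24 = 0, so 2*s**3 + 4*s**2 - 22*s - 24 = 0, which factors as 2*(s - 3)*(s + 1)*(s + 4) = 0. The curves meet at s = -4, -1, 3.
On [-4, -1], v = 2*s**3 + 4*s**2 - 22*s - 24 is on top; that piece has area ∫[-4,-1] (2*s**3 + 4*s**2 - 22*s - 24) ds = 99/2.
On [-1, 3], v = 0 is on top; that piece has area ∫[-1,3] (-(2*s**3 + 4*s**2 - 22*s - 24)) ds = 320/3.
Total enclosed area = 99/2 + 320/3 = 937/6.

937/6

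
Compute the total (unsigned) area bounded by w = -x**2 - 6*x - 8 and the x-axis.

The curve meets the x-axis where -x**2 - 6*x - 8 = 0, i.e. -(x + 2)*(x + 4) = 0, at x = -4, -2.
On [-4, -2] the curve lies above the axis; ∫[-4,-2] (-x**2 - 6*x - 8) dx = 4/3, giving area 4/3.

4/3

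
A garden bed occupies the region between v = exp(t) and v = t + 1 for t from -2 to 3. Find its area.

On [-2, 3], (exp(t)) - (t + 1) = -t + exp(t) - 1 is ≥ 0 throughout, so the area is a single integral of |-t + exp(t) - 1|.
∫[-2,3] (-t + exp(t) - 1) dt = -15/2 - exp(-2) + exp(3).

-15/2 - exp(-2) + exp(3)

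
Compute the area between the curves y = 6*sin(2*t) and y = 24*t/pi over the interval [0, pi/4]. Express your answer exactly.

On [0, pi/4], (6*sin(2*t)) - (24*t/pi) = -24*t/pi + 6*sin(2*t) is ≥ 0 throughout, so the area is a single integral of |-24*t/pi + 6*sin(2*t)|.
∫[0,pi/4] (-24*t/pi + 6*sin(2*t)) dt = 3 - 3*pi/4.

3 - 3*pi/4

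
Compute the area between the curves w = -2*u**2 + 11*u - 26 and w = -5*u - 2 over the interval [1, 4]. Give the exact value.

The difference (-2*u**2 + 11*u - 26) - (-5*u - 2) = -2*u**2 + 16*u - 24 changes sign at u = 2 inside [1, 4], so split the integral there.
∫[1,2] (-2*u**2 + 16*u - 24) du = -14/3; the area of that piece is 14/3.
∫[2,4] (-2*u**2 + 16*u - 24) du = 32/3.
Total area = 14/3 + 32/3 = 46/3.

46/3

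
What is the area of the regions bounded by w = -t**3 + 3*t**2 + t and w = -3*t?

Set the curves equal: -t**3 + 3*t**2 + t = -3*t, so -t**3 + 3*t**2 + 4*t = 0, which factors as -t*(t - 4)*(t + 1) = 0. The curves meet at t = -1, 0, 4.
On [-1, 0], w = -3*t is on top; that piece has area ∫[-1,0] (-(-t**3 + 3*t**2 + 4*t)) dt = 3/4.
On [0, 4], w = -t**3 + 3*t**2 + t is on top; that piece has area ∫[0,4] (-t**3 + 3*t**2 + 4*t) dt = 32.
Total enclosed area = 3/4 + 32 = 131/4.

131/4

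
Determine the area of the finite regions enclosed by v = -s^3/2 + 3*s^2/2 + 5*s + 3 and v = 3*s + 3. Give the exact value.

131/8

Set the curves equal: -s^3/2 + 3*s^2/2 + 5*s + 3 = 3*s + 3, so -s^3/2 + 3*s^2/2 + 2*s = 0, which factors as -s*(s - 4)*(s + 1)/2 = 0. The curves meet at s = -1, 0, 4.
On [-1, 0], v = 3*s + 3 is on top; that piece has area ∫[-1,0] (-(-s^3/2 + 3*s^2/2 + 2*s)) ds = 3/8.
On [0, 4], v = -s^3/2 + 3*s^2/2 + 5*s + 3 is on top; that piece has area ∫[0,4] (-s^3/2 + 3*s^2/2 + 2*s) ds = 16.
Total enclosed area = 3/8 + 16 = 131/8.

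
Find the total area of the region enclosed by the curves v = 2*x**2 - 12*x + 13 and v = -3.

Set the curves equal: 2*x**2 - 12*x + 13 = -3, so 2*x**2 - 12*x + 16 = 0, which factors as 2*(x - 4)*(x - 2) = 0. The curves meet at x = 2, 4.
On [2, 4], v = -3 is on top; that piece has area ∫[2,4] (-(2*x**2 - 12*x + 16)) dx = 8/3.

8/3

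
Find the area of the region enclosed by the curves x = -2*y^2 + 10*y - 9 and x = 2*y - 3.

8/3

Both boundary curves give x as a function of y, so integrate with respect to y. Setting them equal: -2*y^2 + 8*y - 6 = 0, i.e. -2*(y - 3)*(y - 1) = 0, so they meet at y = 1, 3.
For y in [1, 3], x = -2*y^2 + 10*y - 9 is on the right; area = ∫[1,3] (-2*y^2 + 8*y - 6) dy = 8/3.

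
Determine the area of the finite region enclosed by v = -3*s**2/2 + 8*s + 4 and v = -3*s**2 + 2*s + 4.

16

Set the curves equal: -3*s**2/2 + 8*s + 4 = -3*s**2 + 2*s + 4, so 3*s**2/2 + 6*s = 0, which factors as 3*s*(s + 4)/2 = 0. The curves meet at s = -4, 0.
On [-4, 0], v = -3*s**2 + 2*s + 4 is on top; that piece has area ∫[-4,0] (-(3*s**2/2 + 6*s)) ds = 16.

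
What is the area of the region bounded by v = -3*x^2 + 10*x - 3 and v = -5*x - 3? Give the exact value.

Set the curves equal: -3*x^2 + 10*x - 3 = -5*x - 3, so -3*x^2 + 15*x = 0, which factors as -3*x*(x - 5) = 0. The curves meet at x = 0, 5.
On [0, 5], v = -3*x^2 + 10*x - 3 is on top; that piece has area ∫[0,5] (-3*x^2 + 15*x) dx = 125/2.

125/2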